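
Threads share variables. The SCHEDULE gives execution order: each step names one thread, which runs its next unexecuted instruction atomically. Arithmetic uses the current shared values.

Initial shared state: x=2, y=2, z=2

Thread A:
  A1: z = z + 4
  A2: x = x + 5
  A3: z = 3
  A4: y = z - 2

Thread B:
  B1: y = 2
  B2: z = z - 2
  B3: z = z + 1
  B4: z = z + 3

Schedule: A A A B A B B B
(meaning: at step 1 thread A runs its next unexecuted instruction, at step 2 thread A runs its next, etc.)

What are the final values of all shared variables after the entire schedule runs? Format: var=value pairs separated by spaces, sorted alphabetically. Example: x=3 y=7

Step 1: thread A executes A1 (z = z + 4). Shared: x=2 y=2 z=6. PCs: A@1 B@0
Step 2: thread A executes A2 (x = x + 5). Shared: x=7 y=2 z=6. PCs: A@2 B@0
Step 3: thread A executes A3 (z = 3). Shared: x=7 y=2 z=3. PCs: A@3 B@0
Step 4: thread B executes B1 (y = 2). Shared: x=7 y=2 z=3. PCs: A@3 B@1
Step 5: thread A executes A4 (y = z - 2). Shared: x=7 y=1 z=3. PCs: A@4 B@1
Step 6: thread B executes B2 (z = z - 2). Shared: x=7 y=1 z=1. PCs: A@4 B@2
Step 7: thread B executes B3 (z = z + 1). Shared: x=7 y=1 z=2. PCs: A@4 B@3
Step 8: thread B executes B4 (z = z + 3). Shared: x=7 y=1 z=5. PCs: A@4 B@4

Answer: x=7 y=1 z=5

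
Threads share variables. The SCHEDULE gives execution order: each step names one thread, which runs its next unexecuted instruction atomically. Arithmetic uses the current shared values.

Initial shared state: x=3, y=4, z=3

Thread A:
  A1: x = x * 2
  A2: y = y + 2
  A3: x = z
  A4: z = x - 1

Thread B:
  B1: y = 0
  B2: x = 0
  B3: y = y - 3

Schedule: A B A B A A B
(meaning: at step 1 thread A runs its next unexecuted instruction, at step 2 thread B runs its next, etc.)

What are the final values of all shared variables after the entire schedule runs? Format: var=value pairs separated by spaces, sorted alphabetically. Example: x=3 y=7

Step 1: thread A executes A1 (x = x * 2). Shared: x=6 y=4 z=3. PCs: A@1 B@0
Step 2: thread B executes B1 (y = 0). Shared: x=6 y=0 z=3. PCs: A@1 B@1
Step 3: thread A executes A2 (y = y + 2). Shared: x=6 y=2 z=3. PCs: A@2 B@1
Step 4: thread B executes B2 (x = 0). Shared: x=0 y=2 z=3. PCs: A@2 B@2
Step 5: thread A executes A3 (x = z). Shared: x=3 y=2 z=3. PCs: A@3 B@2
Step 6: thread A executes A4 (z = x - 1). Shared: x=3 y=2 z=2. PCs: A@4 B@2
Step 7: thread B executes B3 (y = y - 3). Shared: x=3 y=-1 z=2. PCs: A@4 B@3

Answer: x=3 y=-1 z=2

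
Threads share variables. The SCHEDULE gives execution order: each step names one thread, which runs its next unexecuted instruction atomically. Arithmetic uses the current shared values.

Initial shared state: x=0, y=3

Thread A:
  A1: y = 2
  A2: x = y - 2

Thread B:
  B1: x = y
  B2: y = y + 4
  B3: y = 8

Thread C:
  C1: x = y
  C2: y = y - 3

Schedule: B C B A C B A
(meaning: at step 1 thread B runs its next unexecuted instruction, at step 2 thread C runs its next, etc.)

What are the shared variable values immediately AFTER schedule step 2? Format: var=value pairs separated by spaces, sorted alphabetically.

Step 1: thread B executes B1 (x = y). Shared: x=3 y=3. PCs: A@0 B@1 C@0
Step 2: thread C executes C1 (x = y). Shared: x=3 y=3. PCs: A@0 B@1 C@1

Answer: x=3 y=3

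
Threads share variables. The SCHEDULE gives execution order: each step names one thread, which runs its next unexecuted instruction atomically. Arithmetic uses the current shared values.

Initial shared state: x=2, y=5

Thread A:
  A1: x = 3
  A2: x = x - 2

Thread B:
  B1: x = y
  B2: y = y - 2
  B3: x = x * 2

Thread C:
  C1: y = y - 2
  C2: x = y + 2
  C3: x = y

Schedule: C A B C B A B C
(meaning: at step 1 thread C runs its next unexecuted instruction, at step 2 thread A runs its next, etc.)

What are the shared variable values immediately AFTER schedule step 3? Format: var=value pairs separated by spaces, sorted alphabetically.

Step 1: thread C executes C1 (y = y - 2). Shared: x=2 y=3. PCs: A@0 B@0 C@1
Step 2: thread A executes A1 (x = 3). Shared: x=3 y=3. PCs: A@1 B@0 C@1
Step 3: thread B executes B1 (x = y). Shared: x=3 y=3. PCs: A@1 B@1 C@1

Answer: x=3 y=3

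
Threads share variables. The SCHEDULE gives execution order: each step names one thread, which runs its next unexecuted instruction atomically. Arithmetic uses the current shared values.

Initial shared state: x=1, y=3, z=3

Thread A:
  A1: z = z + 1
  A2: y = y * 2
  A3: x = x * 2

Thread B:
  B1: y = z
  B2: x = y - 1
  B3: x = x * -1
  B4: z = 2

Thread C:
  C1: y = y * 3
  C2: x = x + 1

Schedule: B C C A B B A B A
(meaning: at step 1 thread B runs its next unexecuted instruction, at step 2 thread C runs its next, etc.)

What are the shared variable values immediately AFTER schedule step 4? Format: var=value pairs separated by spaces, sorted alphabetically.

Step 1: thread B executes B1 (y = z). Shared: x=1 y=3 z=3. PCs: A@0 B@1 C@0
Step 2: thread C executes C1 (y = y * 3). Shared: x=1 y=9 z=3. PCs: A@0 B@1 C@1
Step 3: thread C executes C2 (x = x + 1). Shared: x=2 y=9 z=3. PCs: A@0 B@1 C@2
Step 4: thread A executes A1 (z = z + 1). Shared: x=2 y=9 z=4. PCs: A@1 B@1 C@2

Answer: x=2 y=9 z=4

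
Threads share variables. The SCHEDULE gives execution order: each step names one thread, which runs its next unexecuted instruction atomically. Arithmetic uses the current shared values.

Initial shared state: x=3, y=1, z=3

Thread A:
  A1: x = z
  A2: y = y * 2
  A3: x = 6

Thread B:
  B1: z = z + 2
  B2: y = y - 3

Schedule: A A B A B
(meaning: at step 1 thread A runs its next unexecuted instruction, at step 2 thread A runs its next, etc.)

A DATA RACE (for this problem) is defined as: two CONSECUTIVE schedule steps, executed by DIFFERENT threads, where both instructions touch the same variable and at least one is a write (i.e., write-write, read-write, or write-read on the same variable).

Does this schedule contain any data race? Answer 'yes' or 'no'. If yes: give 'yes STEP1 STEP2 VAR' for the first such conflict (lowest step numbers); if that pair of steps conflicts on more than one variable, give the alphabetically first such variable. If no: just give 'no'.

Answer: no

Derivation:
Steps 1,2: same thread (A). No race.
Steps 2,3: A(r=y,w=y) vs B(r=z,w=z). No conflict.
Steps 3,4: B(r=z,w=z) vs A(r=-,w=x). No conflict.
Steps 4,5: A(r=-,w=x) vs B(r=y,w=y). No conflict.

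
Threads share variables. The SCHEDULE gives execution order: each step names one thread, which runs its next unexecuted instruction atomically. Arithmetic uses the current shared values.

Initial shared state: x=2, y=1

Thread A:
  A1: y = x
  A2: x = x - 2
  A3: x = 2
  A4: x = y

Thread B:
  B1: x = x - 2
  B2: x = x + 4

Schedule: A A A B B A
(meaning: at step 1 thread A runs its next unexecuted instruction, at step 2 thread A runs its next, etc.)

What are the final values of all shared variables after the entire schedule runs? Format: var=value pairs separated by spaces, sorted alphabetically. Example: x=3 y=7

Answer: x=2 y=2

Derivation:
Step 1: thread A executes A1 (y = x). Shared: x=2 y=2. PCs: A@1 B@0
Step 2: thread A executes A2 (x = x - 2). Shared: x=0 y=2. PCs: A@2 B@0
Step 3: thread A executes A3 (x = 2). Shared: x=2 y=2. PCs: A@3 B@0
Step 4: thread B executes B1 (x = x - 2). Shared: x=0 y=2. PCs: A@3 B@1
Step 5: thread B executes B2 (x = x + 4). Shared: x=4 y=2. PCs: A@3 B@2
Step 6: thread A executes A4 (x = y). Shared: x=2 y=2. PCs: A@4 B@2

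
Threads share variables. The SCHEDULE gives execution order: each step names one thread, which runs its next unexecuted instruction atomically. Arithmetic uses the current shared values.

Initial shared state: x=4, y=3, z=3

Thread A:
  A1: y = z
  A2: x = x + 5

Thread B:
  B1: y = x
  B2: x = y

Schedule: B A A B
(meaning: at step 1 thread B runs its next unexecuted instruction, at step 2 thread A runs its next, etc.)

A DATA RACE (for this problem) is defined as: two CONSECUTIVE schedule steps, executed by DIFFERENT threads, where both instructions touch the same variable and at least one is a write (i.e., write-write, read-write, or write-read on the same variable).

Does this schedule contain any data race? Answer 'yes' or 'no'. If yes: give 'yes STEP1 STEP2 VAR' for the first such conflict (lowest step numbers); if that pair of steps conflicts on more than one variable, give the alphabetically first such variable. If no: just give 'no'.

Answer: yes 1 2 y

Derivation:
Steps 1,2: B(y = x) vs A(y = z). RACE on y (W-W).
Steps 2,3: same thread (A). No race.
Steps 3,4: A(x = x + 5) vs B(x = y). RACE on x (W-W).
First conflict at steps 1,2.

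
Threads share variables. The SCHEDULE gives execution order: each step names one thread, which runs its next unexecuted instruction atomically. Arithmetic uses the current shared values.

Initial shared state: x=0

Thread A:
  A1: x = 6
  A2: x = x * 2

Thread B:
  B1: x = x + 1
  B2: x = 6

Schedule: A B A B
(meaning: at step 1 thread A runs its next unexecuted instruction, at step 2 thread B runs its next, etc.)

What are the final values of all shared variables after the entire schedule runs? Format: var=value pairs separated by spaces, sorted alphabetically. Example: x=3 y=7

Answer: x=6

Derivation:
Step 1: thread A executes A1 (x = 6). Shared: x=6. PCs: A@1 B@0
Step 2: thread B executes B1 (x = x + 1). Shared: x=7. PCs: A@1 B@1
Step 3: thread A executes A2 (x = x * 2). Shared: x=14. PCs: A@2 B@1
Step 4: thread B executes B2 (x = 6). Shared: x=6. PCs: A@2 B@2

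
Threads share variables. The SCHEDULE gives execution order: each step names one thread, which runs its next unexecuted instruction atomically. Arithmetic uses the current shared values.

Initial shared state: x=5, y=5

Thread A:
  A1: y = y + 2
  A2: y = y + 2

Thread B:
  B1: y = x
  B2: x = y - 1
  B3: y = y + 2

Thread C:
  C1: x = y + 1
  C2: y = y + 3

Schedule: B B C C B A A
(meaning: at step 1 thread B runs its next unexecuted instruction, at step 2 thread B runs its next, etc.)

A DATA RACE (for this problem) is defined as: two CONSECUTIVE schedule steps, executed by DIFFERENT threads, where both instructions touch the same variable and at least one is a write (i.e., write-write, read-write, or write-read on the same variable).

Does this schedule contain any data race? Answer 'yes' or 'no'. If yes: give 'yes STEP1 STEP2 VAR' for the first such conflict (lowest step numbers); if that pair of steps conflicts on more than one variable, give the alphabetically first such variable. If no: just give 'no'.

Answer: yes 2 3 x

Derivation:
Steps 1,2: same thread (B). No race.
Steps 2,3: B(x = y - 1) vs C(x = y + 1). RACE on x (W-W).
Steps 3,4: same thread (C). No race.
Steps 4,5: C(y = y + 3) vs B(y = y + 2). RACE on y (W-W).
Steps 5,6: B(y = y + 2) vs A(y = y + 2). RACE on y (W-W).
Steps 6,7: same thread (A). No race.
First conflict at steps 2,3.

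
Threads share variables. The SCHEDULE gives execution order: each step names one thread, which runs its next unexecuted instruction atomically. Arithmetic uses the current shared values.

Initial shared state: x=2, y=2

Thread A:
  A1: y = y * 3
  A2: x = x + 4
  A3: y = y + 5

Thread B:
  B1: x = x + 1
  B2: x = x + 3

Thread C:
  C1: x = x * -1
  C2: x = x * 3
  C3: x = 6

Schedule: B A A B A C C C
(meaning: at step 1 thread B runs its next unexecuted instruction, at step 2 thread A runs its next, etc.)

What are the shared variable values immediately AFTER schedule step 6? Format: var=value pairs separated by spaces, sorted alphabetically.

Answer: x=-10 y=11

Derivation:
Step 1: thread B executes B1 (x = x + 1). Shared: x=3 y=2. PCs: A@0 B@1 C@0
Step 2: thread A executes A1 (y = y * 3). Shared: x=3 y=6. PCs: A@1 B@1 C@0
Step 3: thread A executes A2 (x = x + 4). Shared: x=7 y=6. PCs: A@2 B@1 C@0
Step 4: thread B executes B2 (x = x + 3). Shared: x=10 y=6. PCs: A@2 B@2 C@0
Step 5: thread A executes A3 (y = y + 5). Shared: x=10 y=11. PCs: A@3 B@2 C@0
Step 6: thread C executes C1 (x = x * -1). Shared: x=-10 y=11. PCs: A@3 B@2 C@1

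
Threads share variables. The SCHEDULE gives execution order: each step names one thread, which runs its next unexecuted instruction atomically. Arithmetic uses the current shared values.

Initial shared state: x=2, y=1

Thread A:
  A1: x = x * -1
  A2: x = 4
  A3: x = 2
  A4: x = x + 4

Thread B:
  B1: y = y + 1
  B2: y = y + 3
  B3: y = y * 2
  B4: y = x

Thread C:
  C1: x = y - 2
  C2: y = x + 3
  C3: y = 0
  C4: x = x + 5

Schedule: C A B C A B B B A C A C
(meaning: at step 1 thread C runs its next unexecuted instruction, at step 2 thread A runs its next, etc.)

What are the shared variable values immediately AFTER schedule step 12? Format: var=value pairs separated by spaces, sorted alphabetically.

Step 1: thread C executes C1 (x = y - 2). Shared: x=-1 y=1. PCs: A@0 B@0 C@1
Step 2: thread A executes A1 (x = x * -1). Shared: x=1 y=1. PCs: A@1 B@0 C@1
Step 3: thread B executes B1 (y = y + 1). Shared: x=1 y=2. PCs: A@1 B@1 C@1
Step 4: thread C executes C2 (y = x + 3). Shared: x=1 y=4. PCs: A@1 B@1 C@2
Step 5: thread A executes A2 (x = 4). Shared: x=4 y=4. PCs: A@2 B@1 C@2
Step 6: thread B executes B2 (y = y + 3). Shared: x=4 y=7. PCs: A@2 B@2 C@2
Step 7: thread B executes B3 (y = y * 2). Shared: x=4 y=14. PCs: A@2 B@3 C@2
Step 8: thread B executes B4 (y = x). Shared: x=4 y=4. PCs: A@2 B@4 C@2
Step 9: thread A executes A3 (x = 2). Shared: x=2 y=4. PCs: A@3 B@4 C@2
Step 10: thread C executes C3 (y = 0). Shared: x=2 y=0. PCs: A@3 B@4 C@3
Step 11: thread A executes A4 (x = x + 4). Shared: x=6 y=0. PCs: A@4 B@4 C@3
Step 12: thread C executes C4 (x = x + 5). Shared: x=11 y=0. PCs: A@4 B@4 C@4

Answer: x=11 y=0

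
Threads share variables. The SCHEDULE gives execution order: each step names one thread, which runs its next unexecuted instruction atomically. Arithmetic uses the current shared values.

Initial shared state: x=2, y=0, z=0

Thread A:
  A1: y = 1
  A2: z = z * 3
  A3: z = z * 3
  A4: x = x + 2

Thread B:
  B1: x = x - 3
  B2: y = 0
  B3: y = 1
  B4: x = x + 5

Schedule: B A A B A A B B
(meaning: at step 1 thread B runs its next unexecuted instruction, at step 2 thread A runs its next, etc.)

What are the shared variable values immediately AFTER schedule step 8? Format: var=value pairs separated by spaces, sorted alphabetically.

Step 1: thread B executes B1 (x = x - 3). Shared: x=-1 y=0 z=0. PCs: A@0 B@1
Step 2: thread A executes A1 (y = 1). Shared: x=-1 y=1 z=0. PCs: A@1 B@1
Step 3: thread A executes A2 (z = z * 3). Shared: x=-1 y=1 z=0. PCs: A@2 B@1
Step 4: thread B executes B2 (y = 0). Shared: x=-1 y=0 z=0. PCs: A@2 B@2
Step 5: thread A executes A3 (z = z * 3). Shared: x=-1 y=0 z=0. PCs: A@3 B@2
Step 6: thread A executes A4 (x = x + 2). Shared: x=1 y=0 z=0. PCs: A@4 B@2
Step 7: thread B executes B3 (y = 1). Shared: x=1 y=1 z=0. PCs: A@4 B@3
Step 8: thread B executes B4 (x = x + 5). Shared: x=6 y=1 z=0. PCs: A@4 B@4

Answer: x=6 y=1 z=0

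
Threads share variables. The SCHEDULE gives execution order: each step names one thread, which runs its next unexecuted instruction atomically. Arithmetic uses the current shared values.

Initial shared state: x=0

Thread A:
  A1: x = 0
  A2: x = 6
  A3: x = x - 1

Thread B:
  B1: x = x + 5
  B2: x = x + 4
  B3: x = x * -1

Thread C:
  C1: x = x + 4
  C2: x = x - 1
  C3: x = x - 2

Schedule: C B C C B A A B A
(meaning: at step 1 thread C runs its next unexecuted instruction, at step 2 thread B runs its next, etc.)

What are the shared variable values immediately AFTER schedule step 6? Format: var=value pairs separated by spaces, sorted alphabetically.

Answer: x=0

Derivation:
Step 1: thread C executes C1 (x = x + 4). Shared: x=4. PCs: A@0 B@0 C@1
Step 2: thread B executes B1 (x = x + 5). Shared: x=9. PCs: A@0 B@1 C@1
Step 3: thread C executes C2 (x = x - 1). Shared: x=8. PCs: A@0 B@1 C@2
Step 4: thread C executes C3 (x = x - 2). Shared: x=6. PCs: A@0 B@1 C@3
Step 5: thread B executes B2 (x = x + 4). Shared: x=10. PCs: A@0 B@2 C@3
Step 6: thread A executes A1 (x = 0). Shared: x=0. PCs: A@1 B@2 C@3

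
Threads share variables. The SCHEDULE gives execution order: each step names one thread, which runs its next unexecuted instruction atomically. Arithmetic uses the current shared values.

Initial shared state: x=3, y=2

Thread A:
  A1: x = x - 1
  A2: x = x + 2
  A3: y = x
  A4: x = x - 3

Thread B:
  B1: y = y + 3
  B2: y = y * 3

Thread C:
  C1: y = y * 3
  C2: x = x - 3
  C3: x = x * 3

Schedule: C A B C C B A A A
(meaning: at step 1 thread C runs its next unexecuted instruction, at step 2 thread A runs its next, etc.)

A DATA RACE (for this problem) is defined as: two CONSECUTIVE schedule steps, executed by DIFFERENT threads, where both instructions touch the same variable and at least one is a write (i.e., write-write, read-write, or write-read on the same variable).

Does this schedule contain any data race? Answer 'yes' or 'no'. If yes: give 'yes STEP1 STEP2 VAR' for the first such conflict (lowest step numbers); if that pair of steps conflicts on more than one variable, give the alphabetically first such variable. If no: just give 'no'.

Steps 1,2: C(r=y,w=y) vs A(r=x,w=x). No conflict.
Steps 2,3: A(r=x,w=x) vs B(r=y,w=y). No conflict.
Steps 3,4: B(r=y,w=y) vs C(r=x,w=x). No conflict.
Steps 4,5: same thread (C). No race.
Steps 5,6: C(r=x,w=x) vs B(r=y,w=y). No conflict.
Steps 6,7: B(r=y,w=y) vs A(r=x,w=x). No conflict.
Steps 7,8: same thread (A). No race.
Steps 8,9: same thread (A). No race.

Answer: no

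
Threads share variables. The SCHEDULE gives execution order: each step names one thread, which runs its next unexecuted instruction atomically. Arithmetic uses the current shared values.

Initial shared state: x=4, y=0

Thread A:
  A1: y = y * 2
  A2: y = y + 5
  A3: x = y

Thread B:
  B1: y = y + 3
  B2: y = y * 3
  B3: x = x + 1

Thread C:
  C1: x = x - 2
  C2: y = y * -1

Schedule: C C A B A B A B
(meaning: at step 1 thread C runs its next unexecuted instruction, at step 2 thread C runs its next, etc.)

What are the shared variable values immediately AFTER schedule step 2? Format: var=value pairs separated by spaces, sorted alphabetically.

Answer: x=2 y=0

Derivation:
Step 1: thread C executes C1 (x = x - 2). Shared: x=2 y=0. PCs: A@0 B@0 C@1
Step 2: thread C executes C2 (y = y * -1). Shared: x=2 y=0. PCs: A@0 B@0 C@2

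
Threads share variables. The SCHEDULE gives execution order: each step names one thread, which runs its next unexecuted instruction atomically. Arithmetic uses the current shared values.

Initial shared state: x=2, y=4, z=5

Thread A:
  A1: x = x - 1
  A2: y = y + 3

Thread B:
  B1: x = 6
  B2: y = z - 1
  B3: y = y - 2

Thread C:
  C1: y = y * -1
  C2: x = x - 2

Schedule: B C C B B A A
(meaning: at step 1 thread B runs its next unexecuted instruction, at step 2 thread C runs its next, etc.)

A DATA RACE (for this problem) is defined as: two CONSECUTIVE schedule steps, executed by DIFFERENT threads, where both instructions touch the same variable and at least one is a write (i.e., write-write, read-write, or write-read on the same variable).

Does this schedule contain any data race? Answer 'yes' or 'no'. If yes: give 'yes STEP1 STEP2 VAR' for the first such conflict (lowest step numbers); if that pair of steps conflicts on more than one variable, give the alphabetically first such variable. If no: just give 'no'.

Steps 1,2: B(r=-,w=x) vs C(r=y,w=y). No conflict.
Steps 2,3: same thread (C). No race.
Steps 3,4: C(r=x,w=x) vs B(r=z,w=y). No conflict.
Steps 4,5: same thread (B). No race.
Steps 5,6: B(r=y,w=y) vs A(r=x,w=x). No conflict.
Steps 6,7: same thread (A). No race.

Answer: no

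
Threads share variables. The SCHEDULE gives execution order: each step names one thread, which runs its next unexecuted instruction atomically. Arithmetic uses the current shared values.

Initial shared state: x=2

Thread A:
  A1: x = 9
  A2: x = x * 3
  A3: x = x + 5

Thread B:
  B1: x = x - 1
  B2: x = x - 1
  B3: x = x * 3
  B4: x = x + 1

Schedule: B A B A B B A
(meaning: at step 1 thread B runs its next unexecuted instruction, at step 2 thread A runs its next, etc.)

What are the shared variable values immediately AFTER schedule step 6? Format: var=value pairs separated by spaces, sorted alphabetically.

Answer: x=73

Derivation:
Step 1: thread B executes B1 (x = x - 1). Shared: x=1. PCs: A@0 B@1
Step 2: thread A executes A1 (x = 9). Shared: x=9. PCs: A@1 B@1
Step 3: thread B executes B2 (x = x - 1). Shared: x=8. PCs: A@1 B@2
Step 4: thread A executes A2 (x = x * 3). Shared: x=24. PCs: A@2 B@2
Step 5: thread B executes B3 (x = x * 3). Shared: x=72. PCs: A@2 B@3
Step 6: thread B executes B4 (x = x + 1). Shared: x=73. PCs: A@2 B@4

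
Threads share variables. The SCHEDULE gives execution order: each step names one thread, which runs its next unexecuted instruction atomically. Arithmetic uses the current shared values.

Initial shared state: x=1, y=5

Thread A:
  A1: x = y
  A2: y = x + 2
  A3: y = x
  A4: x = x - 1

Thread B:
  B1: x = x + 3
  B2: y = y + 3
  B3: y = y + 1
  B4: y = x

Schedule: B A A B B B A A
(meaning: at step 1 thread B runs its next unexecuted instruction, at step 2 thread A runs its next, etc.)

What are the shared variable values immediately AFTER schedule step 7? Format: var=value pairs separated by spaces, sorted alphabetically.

Step 1: thread B executes B1 (x = x + 3). Shared: x=4 y=5. PCs: A@0 B@1
Step 2: thread A executes A1 (x = y). Shared: x=5 y=5. PCs: A@1 B@1
Step 3: thread A executes A2 (y = x + 2). Shared: x=5 y=7. PCs: A@2 B@1
Step 4: thread B executes B2 (y = y + 3). Shared: x=5 y=10. PCs: A@2 B@2
Step 5: thread B executes B3 (y = y + 1). Shared: x=5 y=11. PCs: A@2 B@3
Step 6: thread B executes B4 (y = x). Shared: x=5 y=5. PCs: A@2 B@4
Step 7: thread A executes A3 (y = x). Shared: x=5 y=5. PCs: A@3 B@4

Answer: x=5 y=5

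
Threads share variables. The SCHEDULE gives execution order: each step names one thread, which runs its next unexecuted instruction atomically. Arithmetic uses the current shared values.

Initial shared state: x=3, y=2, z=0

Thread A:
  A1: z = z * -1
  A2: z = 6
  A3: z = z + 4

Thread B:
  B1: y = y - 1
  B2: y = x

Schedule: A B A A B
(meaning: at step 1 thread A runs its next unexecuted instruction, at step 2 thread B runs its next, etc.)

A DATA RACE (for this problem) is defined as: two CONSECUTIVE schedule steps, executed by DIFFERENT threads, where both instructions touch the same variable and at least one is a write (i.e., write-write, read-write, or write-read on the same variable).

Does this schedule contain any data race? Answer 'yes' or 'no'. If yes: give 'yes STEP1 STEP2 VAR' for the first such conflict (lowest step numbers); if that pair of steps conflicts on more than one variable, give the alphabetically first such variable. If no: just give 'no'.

Answer: no

Derivation:
Steps 1,2: A(r=z,w=z) vs B(r=y,w=y). No conflict.
Steps 2,3: B(r=y,w=y) vs A(r=-,w=z). No conflict.
Steps 3,4: same thread (A). No race.
Steps 4,5: A(r=z,w=z) vs B(r=x,w=y). No conflict.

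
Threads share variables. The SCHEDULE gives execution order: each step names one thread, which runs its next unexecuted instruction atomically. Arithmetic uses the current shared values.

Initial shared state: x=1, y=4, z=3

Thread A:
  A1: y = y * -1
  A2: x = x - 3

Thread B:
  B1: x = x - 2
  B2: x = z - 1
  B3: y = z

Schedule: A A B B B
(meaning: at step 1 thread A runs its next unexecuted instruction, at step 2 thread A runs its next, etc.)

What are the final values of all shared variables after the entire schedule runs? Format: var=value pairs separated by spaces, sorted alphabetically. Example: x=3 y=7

Answer: x=2 y=3 z=3

Derivation:
Step 1: thread A executes A1 (y = y * -1). Shared: x=1 y=-4 z=3. PCs: A@1 B@0
Step 2: thread A executes A2 (x = x - 3). Shared: x=-2 y=-4 z=3. PCs: A@2 B@0
Step 3: thread B executes B1 (x = x - 2). Shared: x=-4 y=-4 z=3. PCs: A@2 B@1
Step 4: thread B executes B2 (x = z - 1). Shared: x=2 y=-4 z=3. PCs: A@2 B@2
Step 5: thread B executes B3 (y = z). Shared: x=2 y=3 z=3. PCs: A@2 B@3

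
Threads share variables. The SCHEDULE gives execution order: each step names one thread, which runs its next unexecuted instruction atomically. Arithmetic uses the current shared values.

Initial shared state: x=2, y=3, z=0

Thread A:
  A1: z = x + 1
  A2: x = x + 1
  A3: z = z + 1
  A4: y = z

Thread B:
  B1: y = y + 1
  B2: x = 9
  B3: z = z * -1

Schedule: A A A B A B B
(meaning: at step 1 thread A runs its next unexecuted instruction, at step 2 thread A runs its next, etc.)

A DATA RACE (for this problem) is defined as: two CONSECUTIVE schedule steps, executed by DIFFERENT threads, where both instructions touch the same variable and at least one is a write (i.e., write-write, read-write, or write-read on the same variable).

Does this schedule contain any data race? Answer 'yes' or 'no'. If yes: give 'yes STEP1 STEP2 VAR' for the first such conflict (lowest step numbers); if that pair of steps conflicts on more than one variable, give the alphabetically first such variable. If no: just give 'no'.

Answer: yes 4 5 y

Derivation:
Steps 1,2: same thread (A). No race.
Steps 2,3: same thread (A). No race.
Steps 3,4: A(r=z,w=z) vs B(r=y,w=y). No conflict.
Steps 4,5: B(y = y + 1) vs A(y = z). RACE on y (W-W).
Steps 5,6: A(r=z,w=y) vs B(r=-,w=x). No conflict.
Steps 6,7: same thread (B). No race.
First conflict at steps 4,5.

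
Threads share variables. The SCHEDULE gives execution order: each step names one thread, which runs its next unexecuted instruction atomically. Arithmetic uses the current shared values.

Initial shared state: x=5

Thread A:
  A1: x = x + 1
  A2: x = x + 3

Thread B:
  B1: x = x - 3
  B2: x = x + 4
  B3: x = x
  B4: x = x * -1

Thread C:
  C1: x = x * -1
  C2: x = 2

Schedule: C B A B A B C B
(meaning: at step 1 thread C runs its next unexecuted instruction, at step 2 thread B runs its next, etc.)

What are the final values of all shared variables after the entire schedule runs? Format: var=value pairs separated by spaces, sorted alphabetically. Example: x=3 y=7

Step 1: thread C executes C1 (x = x * -1). Shared: x=-5. PCs: A@0 B@0 C@1
Step 2: thread B executes B1 (x = x - 3). Shared: x=-8. PCs: A@0 B@1 C@1
Step 3: thread A executes A1 (x = x + 1). Shared: x=-7. PCs: A@1 B@1 C@1
Step 4: thread B executes B2 (x = x + 4). Shared: x=-3. PCs: A@1 B@2 C@1
Step 5: thread A executes A2 (x = x + 3). Shared: x=0. PCs: A@2 B@2 C@1
Step 6: thread B executes B3 (x = x). Shared: x=0. PCs: A@2 B@3 C@1
Step 7: thread C executes C2 (x = 2). Shared: x=2. PCs: A@2 B@3 C@2
Step 8: thread B executes B4 (x = x * -1). Shared: x=-2. PCs: A@2 B@4 C@2

Answer: x=-2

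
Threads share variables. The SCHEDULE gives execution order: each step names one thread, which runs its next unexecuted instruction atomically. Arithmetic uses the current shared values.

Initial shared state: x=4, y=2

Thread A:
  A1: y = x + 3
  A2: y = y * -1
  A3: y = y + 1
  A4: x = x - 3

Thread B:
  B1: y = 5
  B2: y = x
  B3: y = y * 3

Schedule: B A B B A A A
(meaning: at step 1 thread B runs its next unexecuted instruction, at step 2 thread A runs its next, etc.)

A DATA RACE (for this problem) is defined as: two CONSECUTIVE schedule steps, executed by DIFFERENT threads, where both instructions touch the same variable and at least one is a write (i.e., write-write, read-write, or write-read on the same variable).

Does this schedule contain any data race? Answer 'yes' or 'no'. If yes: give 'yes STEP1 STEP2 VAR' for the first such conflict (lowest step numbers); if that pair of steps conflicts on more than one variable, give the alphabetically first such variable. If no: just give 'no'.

Answer: yes 1 2 y

Derivation:
Steps 1,2: B(y = 5) vs A(y = x + 3). RACE on y (W-W).
Steps 2,3: A(y = x + 3) vs B(y = x). RACE on y (W-W).
Steps 3,4: same thread (B). No race.
Steps 4,5: B(y = y * 3) vs A(y = y * -1). RACE on y (W-W).
Steps 5,6: same thread (A). No race.
Steps 6,7: same thread (A). No race.
First conflict at steps 1,2.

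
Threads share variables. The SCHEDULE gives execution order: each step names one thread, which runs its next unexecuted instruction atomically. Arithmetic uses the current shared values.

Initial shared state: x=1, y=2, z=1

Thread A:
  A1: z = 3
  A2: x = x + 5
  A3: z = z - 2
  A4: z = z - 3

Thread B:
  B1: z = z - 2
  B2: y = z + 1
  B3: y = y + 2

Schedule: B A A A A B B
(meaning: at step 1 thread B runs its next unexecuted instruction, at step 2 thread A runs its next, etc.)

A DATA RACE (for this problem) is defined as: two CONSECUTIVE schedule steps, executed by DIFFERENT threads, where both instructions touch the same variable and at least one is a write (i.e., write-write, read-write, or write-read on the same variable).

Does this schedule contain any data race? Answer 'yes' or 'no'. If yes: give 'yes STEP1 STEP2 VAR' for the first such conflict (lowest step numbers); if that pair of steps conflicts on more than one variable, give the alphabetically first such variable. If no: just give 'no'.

Answer: yes 1 2 z

Derivation:
Steps 1,2: B(z = z - 2) vs A(z = 3). RACE on z (W-W).
Steps 2,3: same thread (A). No race.
Steps 3,4: same thread (A). No race.
Steps 4,5: same thread (A). No race.
Steps 5,6: A(z = z - 3) vs B(y = z + 1). RACE on z (W-R).
Steps 6,7: same thread (B). No race.
First conflict at steps 1,2.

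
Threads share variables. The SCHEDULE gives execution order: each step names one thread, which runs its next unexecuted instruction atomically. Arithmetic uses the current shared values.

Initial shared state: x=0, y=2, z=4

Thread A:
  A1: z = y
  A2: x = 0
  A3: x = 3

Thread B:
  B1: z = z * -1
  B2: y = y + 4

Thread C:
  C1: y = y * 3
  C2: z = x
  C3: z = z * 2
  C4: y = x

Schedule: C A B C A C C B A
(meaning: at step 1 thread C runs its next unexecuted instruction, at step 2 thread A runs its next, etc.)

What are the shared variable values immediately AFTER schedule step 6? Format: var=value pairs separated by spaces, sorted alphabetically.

Answer: x=0 y=6 z=0

Derivation:
Step 1: thread C executes C1 (y = y * 3). Shared: x=0 y=6 z=4. PCs: A@0 B@0 C@1
Step 2: thread A executes A1 (z = y). Shared: x=0 y=6 z=6. PCs: A@1 B@0 C@1
Step 3: thread B executes B1 (z = z * -1). Shared: x=0 y=6 z=-6. PCs: A@1 B@1 C@1
Step 4: thread C executes C2 (z = x). Shared: x=0 y=6 z=0. PCs: A@1 B@1 C@2
Step 5: thread A executes A2 (x = 0). Shared: x=0 y=6 z=0. PCs: A@2 B@1 C@2
Step 6: thread C executes C3 (z = z * 2). Shared: x=0 y=6 z=0. PCs: A@2 B@1 C@3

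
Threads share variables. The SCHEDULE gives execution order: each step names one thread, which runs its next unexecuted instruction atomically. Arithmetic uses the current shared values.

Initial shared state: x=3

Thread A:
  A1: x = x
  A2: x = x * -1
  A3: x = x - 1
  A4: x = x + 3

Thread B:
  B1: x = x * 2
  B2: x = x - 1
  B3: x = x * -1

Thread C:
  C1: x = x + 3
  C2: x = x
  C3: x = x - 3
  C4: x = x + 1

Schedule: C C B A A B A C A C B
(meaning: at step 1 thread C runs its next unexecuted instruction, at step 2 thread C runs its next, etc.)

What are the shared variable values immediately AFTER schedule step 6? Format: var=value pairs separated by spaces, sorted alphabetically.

Answer: x=-13

Derivation:
Step 1: thread C executes C1 (x = x + 3). Shared: x=6. PCs: A@0 B@0 C@1
Step 2: thread C executes C2 (x = x). Shared: x=6. PCs: A@0 B@0 C@2
Step 3: thread B executes B1 (x = x * 2). Shared: x=12. PCs: A@0 B@1 C@2
Step 4: thread A executes A1 (x = x). Shared: x=12. PCs: A@1 B@1 C@2
Step 5: thread A executes A2 (x = x * -1). Shared: x=-12. PCs: A@2 B@1 C@2
Step 6: thread B executes B2 (x = x - 1). Shared: x=-13. PCs: A@2 B@2 C@2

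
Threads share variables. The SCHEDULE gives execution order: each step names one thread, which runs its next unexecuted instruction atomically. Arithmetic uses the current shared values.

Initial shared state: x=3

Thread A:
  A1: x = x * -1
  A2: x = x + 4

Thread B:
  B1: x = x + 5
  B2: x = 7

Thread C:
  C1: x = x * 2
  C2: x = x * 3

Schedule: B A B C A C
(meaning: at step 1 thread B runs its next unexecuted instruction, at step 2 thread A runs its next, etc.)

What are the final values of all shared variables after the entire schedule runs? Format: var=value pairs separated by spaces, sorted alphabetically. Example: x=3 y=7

Step 1: thread B executes B1 (x = x + 5). Shared: x=8. PCs: A@0 B@1 C@0
Step 2: thread A executes A1 (x = x * -1). Shared: x=-8. PCs: A@1 B@1 C@0
Step 3: thread B executes B2 (x = 7). Shared: x=7. PCs: A@1 B@2 C@0
Step 4: thread C executes C1 (x = x * 2). Shared: x=14. PCs: A@1 B@2 C@1
Step 5: thread A executes A2 (x = x + 4). Shared: x=18. PCs: A@2 B@2 C@1
Step 6: thread C executes C2 (x = x * 3). Shared: x=54. PCs: A@2 B@2 C@2

Answer: x=54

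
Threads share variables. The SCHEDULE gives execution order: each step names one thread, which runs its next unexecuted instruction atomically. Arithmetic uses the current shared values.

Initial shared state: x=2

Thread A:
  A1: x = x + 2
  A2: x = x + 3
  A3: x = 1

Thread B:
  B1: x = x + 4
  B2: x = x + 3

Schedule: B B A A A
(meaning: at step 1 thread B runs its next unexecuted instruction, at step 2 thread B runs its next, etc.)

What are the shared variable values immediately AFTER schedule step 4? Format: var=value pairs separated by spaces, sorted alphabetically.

Step 1: thread B executes B1 (x = x + 4). Shared: x=6. PCs: A@0 B@1
Step 2: thread B executes B2 (x = x + 3). Shared: x=9. PCs: A@0 B@2
Step 3: thread A executes A1 (x = x + 2). Shared: x=11. PCs: A@1 B@2
Step 4: thread A executes A2 (x = x + 3). Shared: x=14. PCs: A@2 B@2

Answer: x=14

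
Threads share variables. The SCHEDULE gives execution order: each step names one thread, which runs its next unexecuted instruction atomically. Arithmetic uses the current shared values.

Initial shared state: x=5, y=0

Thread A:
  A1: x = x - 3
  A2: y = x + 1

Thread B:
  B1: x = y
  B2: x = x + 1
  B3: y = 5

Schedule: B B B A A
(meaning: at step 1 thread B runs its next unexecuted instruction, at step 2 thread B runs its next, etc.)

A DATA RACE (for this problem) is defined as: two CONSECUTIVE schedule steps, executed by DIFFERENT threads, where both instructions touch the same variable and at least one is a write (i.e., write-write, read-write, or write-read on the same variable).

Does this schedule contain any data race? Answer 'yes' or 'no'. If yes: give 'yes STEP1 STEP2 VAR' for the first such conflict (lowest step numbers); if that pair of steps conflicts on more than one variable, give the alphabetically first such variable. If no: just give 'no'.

Answer: no

Derivation:
Steps 1,2: same thread (B). No race.
Steps 2,3: same thread (B). No race.
Steps 3,4: B(r=-,w=y) vs A(r=x,w=x). No conflict.
Steps 4,5: same thread (A). No race.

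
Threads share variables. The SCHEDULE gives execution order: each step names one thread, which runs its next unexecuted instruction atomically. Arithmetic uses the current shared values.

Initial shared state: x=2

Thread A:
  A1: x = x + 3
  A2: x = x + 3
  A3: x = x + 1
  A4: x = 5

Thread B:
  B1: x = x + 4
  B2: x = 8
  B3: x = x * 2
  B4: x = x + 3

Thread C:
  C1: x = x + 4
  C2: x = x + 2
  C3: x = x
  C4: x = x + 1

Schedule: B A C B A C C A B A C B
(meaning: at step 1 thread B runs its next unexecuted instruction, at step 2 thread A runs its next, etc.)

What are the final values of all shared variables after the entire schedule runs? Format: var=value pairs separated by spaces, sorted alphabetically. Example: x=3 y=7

Step 1: thread B executes B1 (x = x + 4). Shared: x=6. PCs: A@0 B@1 C@0
Step 2: thread A executes A1 (x = x + 3). Shared: x=9. PCs: A@1 B@1 C@0
Step 3: thread C executes C1 (x = x + 4). Shared: x=13. PCs: A@1 B@1 C@1
Step 4: thread B executes B2 (x = 8). Shared: x=8. PCs: A@1 B@2 C@1
Step 5: thread A executes A2 (x = x + 3). Shared: x=11. PCs: A@2 B@2 C@1
Step 6: thread C executes C2 (x = x + 2). Shared: x=13. PCs: A@2 B@2 C@2
Step 7: thread C executes C3 (x = x). Shared: x=13. PCs: A@2 B@2 C@3
Step 8: thread A executes A3 (x = x + 1). Shared: x=14. PCs: A@3 B@2 C@3
Step 9: thread B executes B3 (x = x * 2). Shared: x=28. PCs: A@3 B@3 C@3
Step 10: thread A executes A4 (x = 5). Shared: x=5. PCs: A@4 B@3 C@3
Step 11: thread C executes C4 (x = x + 1). Shared: x=6. PCs: A@4 B@3 C@4
Step 12: thread B executes B4 (x = x + 3). Shared: x=9. PCs: A@4 B@4 C@4

Answer: x=9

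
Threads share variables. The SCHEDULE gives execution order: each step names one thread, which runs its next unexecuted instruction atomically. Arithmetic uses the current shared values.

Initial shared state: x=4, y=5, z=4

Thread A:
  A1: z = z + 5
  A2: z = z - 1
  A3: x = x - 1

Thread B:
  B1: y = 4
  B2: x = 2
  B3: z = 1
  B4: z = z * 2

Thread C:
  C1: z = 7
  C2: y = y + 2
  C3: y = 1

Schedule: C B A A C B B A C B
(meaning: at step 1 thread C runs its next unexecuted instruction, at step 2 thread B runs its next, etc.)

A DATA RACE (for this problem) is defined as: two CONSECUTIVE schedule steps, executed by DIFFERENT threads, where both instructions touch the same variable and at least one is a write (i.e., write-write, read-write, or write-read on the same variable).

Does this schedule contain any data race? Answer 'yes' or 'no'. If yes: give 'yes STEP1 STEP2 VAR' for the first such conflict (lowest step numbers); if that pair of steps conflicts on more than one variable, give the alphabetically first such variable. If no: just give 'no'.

Answer: no

Derivation:
Steps 1,2: C(r=-,w=z) vs B(r=-,w=y). No conflict.
Steps 2,3: B(r=-,w=y) vs A(r=z,w=z). No conflict.
Steps 3,4: same thread (A). No race.
Steps 4,5: A(r=z,w=z) vs C(r=y,w=y). No conflict.
Steps 5,6: C(r=y,w=y) vs B(r=-,w=x). No conflict.
Steps 6,7: same thread (B). No race.
Steps 7,8: B(r=-,w=z) vs A(r=x,w=x). No conflict.
Steps 8,9: A(r=x,w=x) vs C(r=-,w=y). No conflict.
Steps 9,10: C(r=-,w=y) vs B(r=z,w=z). No conflict.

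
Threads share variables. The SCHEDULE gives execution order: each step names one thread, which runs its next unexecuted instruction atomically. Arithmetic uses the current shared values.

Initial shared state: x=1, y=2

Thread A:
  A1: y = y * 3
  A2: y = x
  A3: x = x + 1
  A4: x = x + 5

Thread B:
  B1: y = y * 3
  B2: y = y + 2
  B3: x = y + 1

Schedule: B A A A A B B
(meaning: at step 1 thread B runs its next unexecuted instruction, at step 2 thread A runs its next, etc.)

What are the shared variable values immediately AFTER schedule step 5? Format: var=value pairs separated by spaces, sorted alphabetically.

Step 1: thread B executes B1 (y = y * 3). Shared: x=1 y=6. PCs: A@0 B@1
Step 2: thread A executes A1 (y = y * 3). Shared: x=1 y=18. PCs: A@1 B@1
Step 3: thread A executes A2 (y = x). Shared: x=1 y=1. PCs: A@2 B@1
Step 4: thread A executes A3 (x = x + 1). Shared: x=2 y=1. PCs: A@3 B@1
Step 5: thread A executes A4 (x = x + 5). Shared: x=7 y=1. PCs: A@4 B@1

Answer: x=7 y=1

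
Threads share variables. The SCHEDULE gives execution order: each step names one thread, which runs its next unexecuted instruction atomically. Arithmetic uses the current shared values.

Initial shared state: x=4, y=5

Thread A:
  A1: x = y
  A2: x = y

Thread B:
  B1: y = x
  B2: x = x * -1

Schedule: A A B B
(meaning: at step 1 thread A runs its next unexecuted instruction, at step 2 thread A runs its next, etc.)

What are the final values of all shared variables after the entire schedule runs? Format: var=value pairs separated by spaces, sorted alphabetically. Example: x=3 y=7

Step 1: thread A executes A1 (x = y). Shared: x=5 y=5. PCs: A@1 B@0
Step 2: thread A executes A2 (x = y). Shared: x=5 y=5. PCs: A@2 B@0
Step 3: thread B executes B1 (y = x). Shared: x=5 y=5. PCs: A@2 B@1
Step 4: thread B executes B2 (x = x * -1). Shared: x=-5 y=5. PCs: A@2 B@2

Answer: x=-5 y=5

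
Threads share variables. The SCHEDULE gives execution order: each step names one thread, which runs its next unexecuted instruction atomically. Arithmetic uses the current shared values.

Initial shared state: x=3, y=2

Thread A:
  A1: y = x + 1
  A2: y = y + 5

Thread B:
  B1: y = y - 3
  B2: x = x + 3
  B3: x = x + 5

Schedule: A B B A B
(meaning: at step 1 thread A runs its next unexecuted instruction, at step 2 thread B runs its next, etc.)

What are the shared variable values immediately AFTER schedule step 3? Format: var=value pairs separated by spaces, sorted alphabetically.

Step 1: thread A executes A1 (y = x + 1). Shared: x=3 y=4. PCs: A@1 B@0
Step 2: thread B executes B1 (y = y - 3). Shared: x=3 y=1. PCs: A@1 B@1
Step 3: thread B executes B2 (x = x + 3). Shared: x=6 y=1. PCs: A@1 B@2

Answer: x=6 y=1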